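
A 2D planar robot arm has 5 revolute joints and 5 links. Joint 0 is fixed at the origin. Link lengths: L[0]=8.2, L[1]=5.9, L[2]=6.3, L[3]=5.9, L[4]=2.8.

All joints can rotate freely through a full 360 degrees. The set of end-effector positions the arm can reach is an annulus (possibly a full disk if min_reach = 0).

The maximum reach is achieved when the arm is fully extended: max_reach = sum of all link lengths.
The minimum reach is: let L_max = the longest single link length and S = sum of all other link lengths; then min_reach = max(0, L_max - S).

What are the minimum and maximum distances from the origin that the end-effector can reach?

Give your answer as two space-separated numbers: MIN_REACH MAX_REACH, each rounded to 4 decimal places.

Answer: 0.0000 29.1000

Derivation:
Link lengths: [8.2, 5.9, 6.3, 5.9, 2.8]
max_reach = 8.2 + 5.9 + 6.3 + 5.9 + 2.8 = 29.1
L_max = max([8.2, 5.9, 6.3, 5.9, 2.8]) = 8.2
S (sum of others) = 29.1 - 8.2 = 20.9
min_reach = max(0, 8.2 - 20.9) = max(0, -12.7) = 0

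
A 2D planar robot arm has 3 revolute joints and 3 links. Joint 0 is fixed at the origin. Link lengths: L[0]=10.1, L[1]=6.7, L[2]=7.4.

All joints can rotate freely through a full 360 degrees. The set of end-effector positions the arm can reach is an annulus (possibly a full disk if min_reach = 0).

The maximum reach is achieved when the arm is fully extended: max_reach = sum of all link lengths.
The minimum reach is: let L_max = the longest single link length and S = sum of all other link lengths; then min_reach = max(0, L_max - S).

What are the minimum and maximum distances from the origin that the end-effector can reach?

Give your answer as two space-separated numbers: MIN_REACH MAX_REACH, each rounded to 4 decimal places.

Answer: 0.0000 24.2000

Derivation:
Link lengths: [10.1, 6.7, 7.4]
max_reach = 10.1 + 6.7 + 7.4 = 24.2
L_max = max([10.1, 6.7, 7.4]) = 10.1
S (sum of others) = 24.2 - 10.1 = 14.1
min_reach = max(0, 10.1 - 14.1) = max(0, -4) = 0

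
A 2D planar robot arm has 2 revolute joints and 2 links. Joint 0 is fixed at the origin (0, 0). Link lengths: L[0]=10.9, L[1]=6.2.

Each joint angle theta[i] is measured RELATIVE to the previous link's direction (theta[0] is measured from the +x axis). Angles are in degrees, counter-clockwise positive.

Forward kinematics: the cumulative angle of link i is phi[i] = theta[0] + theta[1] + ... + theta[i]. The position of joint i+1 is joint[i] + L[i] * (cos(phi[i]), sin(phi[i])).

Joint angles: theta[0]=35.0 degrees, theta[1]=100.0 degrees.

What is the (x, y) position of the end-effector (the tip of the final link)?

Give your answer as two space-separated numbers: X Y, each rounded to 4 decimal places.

joint[0] = (0.0000, 0.0000)  (base)
link 0: phi[0] = 35 = 35 deg
  cos(35 deg) = 0.8192, sin(35 deg) = 0.5736
  joint[1] = (0.0000, 0.0000) + 10.9 * (0.8192, 0.5736) = (0.0000 + 8.9288, 0.0000 + 6.2520) = (8.9288, 6.2520)
link 1: phi[1] = 35 + 100 = 135 deg
  cos(135 deg) = -0.7071, sin(135 deg) = 0.7071
  joint[2] = (8.9288, 6.2520) + 6.2 * (-0.7071, 0.7071) = (8.9288 + -4.3841, 6.2520 + 4.3841) = (4.5447, 10.6360)
End effector: (4.5447, 10.6360)

Answer: 4.5447 10.6360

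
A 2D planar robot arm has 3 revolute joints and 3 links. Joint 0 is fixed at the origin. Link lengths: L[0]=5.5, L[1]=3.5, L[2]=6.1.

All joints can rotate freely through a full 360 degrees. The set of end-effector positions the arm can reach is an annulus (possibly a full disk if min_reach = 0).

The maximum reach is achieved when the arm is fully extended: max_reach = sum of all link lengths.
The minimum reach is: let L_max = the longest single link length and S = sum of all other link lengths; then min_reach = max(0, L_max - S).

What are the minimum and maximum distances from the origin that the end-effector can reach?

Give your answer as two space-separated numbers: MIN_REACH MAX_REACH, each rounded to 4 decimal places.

Link lengths: [5.5, 3.5, 6.1]
max_reach = 5.5 + 3.5 + 6.1 = 15.1
L_max = max([5.5, 3.5, 6.1]) = 6.1
S (sum of others) = 15.1 - 6.1 = 9
min_reach = max(0, 6.1 - 9) = max(0, -2.9) = 0

Answer: 0.0000 15.1000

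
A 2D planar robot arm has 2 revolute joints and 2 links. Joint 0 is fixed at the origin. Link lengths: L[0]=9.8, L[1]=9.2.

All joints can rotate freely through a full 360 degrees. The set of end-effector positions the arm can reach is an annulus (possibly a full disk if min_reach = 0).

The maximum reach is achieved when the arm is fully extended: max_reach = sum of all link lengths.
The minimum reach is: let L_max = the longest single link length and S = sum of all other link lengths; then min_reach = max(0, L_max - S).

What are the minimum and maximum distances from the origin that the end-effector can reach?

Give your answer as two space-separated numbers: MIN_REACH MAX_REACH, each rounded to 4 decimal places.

Link lengths: [9.8, 9.2]
max_reach = 9.8 + 9.2 = 19
L_max = max([9.8, 9.2]) = 9.8
S (sum of others) = 19 - 9.8 = 9.2
min_reach = max(0, 9.8 - 9.2) = max(0, 0.6) = 0.6

Answer: 0.6000 19.0000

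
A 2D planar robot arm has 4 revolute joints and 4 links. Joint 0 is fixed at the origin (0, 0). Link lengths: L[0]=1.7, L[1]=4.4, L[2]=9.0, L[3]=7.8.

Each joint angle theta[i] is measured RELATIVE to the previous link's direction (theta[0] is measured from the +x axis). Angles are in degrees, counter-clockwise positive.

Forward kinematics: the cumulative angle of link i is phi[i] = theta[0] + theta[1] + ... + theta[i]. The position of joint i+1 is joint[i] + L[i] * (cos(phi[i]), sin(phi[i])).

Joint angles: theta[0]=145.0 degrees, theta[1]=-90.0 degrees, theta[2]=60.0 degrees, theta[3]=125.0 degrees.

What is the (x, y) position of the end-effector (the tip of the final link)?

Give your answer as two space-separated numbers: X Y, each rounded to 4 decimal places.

Answer: -6.5724 5.9811

Derivation:
joint[0] = (0.0000, 0.0000)  (base)
link 0: phi[0] = 145 = 145 deg
  cos(145 deg) = -0.8192, sin(145 deg) = 0.5736
  joint[1] = (0.0000, 0.0000) + 1.7 * (-0.8192, 0.5736) = (0.0000 + -1.3926, 0.0000 + 0.9751) = (-1.3926, 0.9751)
link 1: phi[1] = 145 + -90 = 55 deg
  cos(55 deg) = 0.5736, sin(55 deg) = 0.8192
  joint[2] = (-1.3926, 0.9751) + 4.4 * (0.5736, 0.8192) = (-1.3926 + 2.5237, 0.9751 + 3.6043) = (1.1312, 4.5793)
link 2: phi[2] = 145 + -90 + 60 = 115 deg
  cos(115 deg) = -0.4226, sin(115 deg) = 0.9063
  joint[3] = (1.1312, 4.5793) + 9 * (-0.4226, 0.9063) = (1.1312 + -3.8036, 4.5793 + 8.1568) = (-2.6724, 12.7361)
link 3: phi[3] = 145 + -90 + 60 + 125 = 240 deg
  cos(240 deg) = -0.5000, sin(240 deg) = -0.8660
  joint[4] = (-2.6724, 12.7361) + 7.8 * (-0.5000, -0.8660) = (-2.6724 + -3.9000, 12.7361 + -6.7550) = (-6.5724, 5.9811)
End effector: (-6.5724, 5.9811)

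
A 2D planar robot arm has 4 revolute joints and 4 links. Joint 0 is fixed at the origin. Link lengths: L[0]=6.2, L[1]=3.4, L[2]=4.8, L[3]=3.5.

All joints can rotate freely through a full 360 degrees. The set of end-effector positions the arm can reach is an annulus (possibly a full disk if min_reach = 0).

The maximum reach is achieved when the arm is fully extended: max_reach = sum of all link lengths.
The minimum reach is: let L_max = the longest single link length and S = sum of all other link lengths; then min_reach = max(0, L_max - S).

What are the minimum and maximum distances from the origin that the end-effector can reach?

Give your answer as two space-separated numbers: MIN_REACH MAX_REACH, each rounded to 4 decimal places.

Link lengths: [6.2, 3.4, 4.8, 3.5]
max_reach = 6.2 + 3.4 + 4.8 + 3.5 = 17.9
L_max = max([6.2, 3.4, 4.8, 3.5]) = 6.2
S (sum of others) = 17.9 - 6.2 = 11.7
min_reach = max(0, 6.2 - 11.7) = max(0, -5.5) = 0

Answer: 0.0000 17.9000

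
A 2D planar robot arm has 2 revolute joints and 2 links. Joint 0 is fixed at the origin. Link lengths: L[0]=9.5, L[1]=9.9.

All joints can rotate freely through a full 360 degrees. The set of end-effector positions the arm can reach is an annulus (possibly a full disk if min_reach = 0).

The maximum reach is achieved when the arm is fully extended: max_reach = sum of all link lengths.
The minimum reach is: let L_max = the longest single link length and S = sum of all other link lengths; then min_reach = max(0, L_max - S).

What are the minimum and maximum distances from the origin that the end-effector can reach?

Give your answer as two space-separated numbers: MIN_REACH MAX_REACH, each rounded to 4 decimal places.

Answer: 0.4000 19.4000

Derivation:
Link lengths: [9.5, 9.9]
max_reach = 9.5 + 9.9 = 19.4
L_max = max([9.5, 9.9]) = 9.9
S (sum of others) = 19.4 - 9.9 = 9.5
min_reach = max(0, 9.9 - 9.5) = max(0, 0.4) = 0.4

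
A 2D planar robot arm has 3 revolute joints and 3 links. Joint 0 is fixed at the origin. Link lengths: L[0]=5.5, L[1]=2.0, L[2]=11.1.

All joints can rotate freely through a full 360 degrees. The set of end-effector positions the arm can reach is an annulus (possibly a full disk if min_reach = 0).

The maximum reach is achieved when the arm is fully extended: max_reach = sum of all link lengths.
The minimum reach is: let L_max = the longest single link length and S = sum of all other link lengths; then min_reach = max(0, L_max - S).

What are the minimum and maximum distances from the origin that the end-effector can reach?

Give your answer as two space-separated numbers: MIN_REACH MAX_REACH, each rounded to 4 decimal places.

Answer: 3.6000 18.6000

Derivation:
Link lengths: [5.5, 2.0, 11.1]
max_reach = 5.5 + 2 + 11.1 = 18.6
L_max = max([5.5, 2.0, 11.1]) = 11.1
S (sum of others) = 18.6 - 11.1 = 7.5
min_reach = max(0, 11.1 - 7.5) = max(0, 3.6) = 3.6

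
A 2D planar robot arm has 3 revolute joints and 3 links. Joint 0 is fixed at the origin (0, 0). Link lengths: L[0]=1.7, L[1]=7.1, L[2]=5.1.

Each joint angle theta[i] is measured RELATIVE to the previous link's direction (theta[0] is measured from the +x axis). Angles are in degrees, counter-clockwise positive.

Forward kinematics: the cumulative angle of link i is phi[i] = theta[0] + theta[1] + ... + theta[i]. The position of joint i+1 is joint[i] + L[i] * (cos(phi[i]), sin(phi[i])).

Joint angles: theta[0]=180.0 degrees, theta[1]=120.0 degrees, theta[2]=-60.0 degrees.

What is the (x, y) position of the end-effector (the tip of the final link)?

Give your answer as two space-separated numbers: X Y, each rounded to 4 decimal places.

joint[0] = (0.0000, 0.0000)  (base)
link 0: phi[0] = 180 = 180 deg
  cos(180 deg) = -1.0000, sin(180 deg) = 0.0000
  joint[1] = (0.0000, 0.0000) + 1.7 * (-1.0000, 0.0000) = (0.0000 + -1.7000, 0.0000 + 0.0000) = (-1.7000, 0.0000)
link 1: phi[1] = 180 + 120 = 300 deg
  cos(300 deg) = 0.5000, sin(300 deg) = -0.8660
  joint[2] = (-1.7000, 0.0000) + 7.1 * (0.5000, -0.8660) = (-1.7000 + 3.5500, 0.0000 + -6.1488) = (1.8500, -6.1488)
link 2: phi[2] = 180 + 120 + -60 = 240 deg
  cos(240 deg) = -0.5000, sin(240 deg) = -0.8660
  joint[3] = (1.8500, -6.1488) + 5.1 * (-0.5000, -0.8660) = (1.8500 + -2.5500, -6.1488 + -4.4167) = (-0.7000, -10.5655)
End effector: (-0.7000, -10.5655)

Answer: -0.7000 -10.5655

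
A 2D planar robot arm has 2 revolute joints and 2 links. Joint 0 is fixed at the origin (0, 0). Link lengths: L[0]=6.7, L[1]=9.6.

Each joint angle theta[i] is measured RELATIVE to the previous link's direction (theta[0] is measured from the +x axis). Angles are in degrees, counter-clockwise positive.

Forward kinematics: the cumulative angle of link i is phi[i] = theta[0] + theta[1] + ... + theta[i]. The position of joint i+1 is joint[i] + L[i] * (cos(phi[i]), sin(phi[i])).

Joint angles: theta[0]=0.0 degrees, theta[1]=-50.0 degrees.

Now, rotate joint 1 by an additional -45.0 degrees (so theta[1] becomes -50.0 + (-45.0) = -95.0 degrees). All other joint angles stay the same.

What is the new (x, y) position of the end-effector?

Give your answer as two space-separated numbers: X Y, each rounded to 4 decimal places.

Answer: 5.8633 -9.5635

Derivation:
joint[0] = (0.0000, 0.0000)  (base)
link 0: phi[0] = 0 = 0 deg
  cos(0 deg) = 1.0000, sin(0 deg) = 0.0000
  joint[1] = (0.0000, 0.0000) + 6.7 * (1.0000, 0.0000) = (0.0000 + 6.7000, 0.0000 + 0.0000) = (6.7000, 0.0000)
link 1: phi[1] = 0 + -95 = -95 deg
  cos(-95 deg) = -0.0872, sin(-95 deg) = -0.9962
  joint[2] = (6.7000, 0.0000) + 9.6 * (-0.0872, -0.9962) = (6.7000 + -0.8367, 0.0000 + -9.5635) = (5.8633, -9.5635)
End effector: (5.8633, -9.5635)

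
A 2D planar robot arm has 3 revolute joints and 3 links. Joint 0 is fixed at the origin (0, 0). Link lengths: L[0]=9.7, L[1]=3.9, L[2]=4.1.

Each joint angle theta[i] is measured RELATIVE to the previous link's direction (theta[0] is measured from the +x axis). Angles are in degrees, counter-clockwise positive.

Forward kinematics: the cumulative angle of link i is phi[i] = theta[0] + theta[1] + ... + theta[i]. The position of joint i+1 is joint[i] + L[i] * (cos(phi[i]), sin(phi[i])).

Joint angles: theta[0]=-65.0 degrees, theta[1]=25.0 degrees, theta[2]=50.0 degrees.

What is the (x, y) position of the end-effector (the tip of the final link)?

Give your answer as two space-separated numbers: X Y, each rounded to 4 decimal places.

joint[0] = (0.0000, 0.0000)  (base)
link 0: phi[0] = -65 = -65 deg
  cos(-65 deg) = 0.4226, sin(-65 deg) = -0.9063
  joint[1] = (0.0000, 0.0000) + 9.7 * (0.4226, -0.9063) = (0.0000 + 4.0994, 0.0000 + -8.7912) = (4.0994, -8.7912)
link 1: phi[1] = -65 + 25 = -40 deg
  cos(-40 deg) = 0.7660, sin(-40 deg) = -0.6428
  joint[2] = (4.0994, -8.7912) + 3.9 * (0.7660, -0.6428) = (4.0994 + 2.9876, -8.7912 + -2.5069) = (7.0870, -11.2981)
link 2: phi[2] = -65 + 25 + 50 = 10 deg
  cos(10 deg) = 0.9848, sin(10 deg) = 0.1736
  joint[3] = (7.0870, -11.2981) + 4.1 * (0.9848, 0.1736) = (7.0870 + 4.0377, -11.2981 + 0.7120) = (11.1247, -10.5861)
End effector: (11.1247, -10.5861)

Answer: 11.1247 -10.5861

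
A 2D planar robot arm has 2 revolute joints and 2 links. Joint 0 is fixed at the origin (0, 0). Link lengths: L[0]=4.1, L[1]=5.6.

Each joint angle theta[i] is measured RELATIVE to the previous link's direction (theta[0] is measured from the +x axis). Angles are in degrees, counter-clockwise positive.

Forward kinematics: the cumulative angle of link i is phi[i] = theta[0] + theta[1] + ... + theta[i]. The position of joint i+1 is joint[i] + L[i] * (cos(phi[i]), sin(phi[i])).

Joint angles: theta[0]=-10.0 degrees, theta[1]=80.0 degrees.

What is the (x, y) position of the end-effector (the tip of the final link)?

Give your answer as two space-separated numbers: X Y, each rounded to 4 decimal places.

joint[0] = (0.0000, 0.0000)  (base)
link 0: phi[0] = -10 = -10 deg
  cos(-10 deg) = 0.9848, sin(-10 deg) = -0.1736
  joint[1] = (0.0000, 0.0000) + 4.1 * (0.9848, -0.1736) = (0.0000 + 4.0377, 0.0000 + -0.7120) = (4.0377, -0.7120)
link 1: phi[1] = -10 + 80 = 70 deg
  cos(70 deg) = 0.3420, sin(70 deg) = 0.9397
  joint[2] = (4.0377, -0.7120) + 5.6 * (0.3420, 0.9397) = (4.0377 + 1.9153, -0.7120 + 5.2623) = (5.9530, 4.5503)
End effector: (5.9530, 4.5503)

Answer: 5.9530 4.5503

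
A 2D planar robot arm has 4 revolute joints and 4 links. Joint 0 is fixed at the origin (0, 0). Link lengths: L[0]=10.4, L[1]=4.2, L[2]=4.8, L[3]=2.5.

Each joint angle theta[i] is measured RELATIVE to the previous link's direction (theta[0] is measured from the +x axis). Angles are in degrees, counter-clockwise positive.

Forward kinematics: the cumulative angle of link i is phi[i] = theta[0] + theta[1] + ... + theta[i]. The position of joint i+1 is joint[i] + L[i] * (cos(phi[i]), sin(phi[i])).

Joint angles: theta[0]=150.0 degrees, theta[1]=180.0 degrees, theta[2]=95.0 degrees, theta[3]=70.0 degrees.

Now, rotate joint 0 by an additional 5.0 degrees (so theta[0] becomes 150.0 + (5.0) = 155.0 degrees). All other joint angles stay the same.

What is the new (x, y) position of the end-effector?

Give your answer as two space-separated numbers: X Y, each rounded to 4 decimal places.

joint[0] = (0.0000, 0.0000)  (base)
link 0: phi[0] = 155 = 155 deg
  cos(155 deg) = -0.9063, sin(155 deg) = 0.4226
  joint[1] = (0.0000, 0.0000) + 10.4 * (-0.9063, 0.4226) = (0.0000 + -9.4256, 0.0000 + 4.3952) = (-9.4256, 4.3952)
link 1: phi[1] = 155 + 180 = 335 deg
  cos(335 deg) = 0.9063, sin(335 deg) = -0.4226
  joint[2] = (-9.4256, 4.3952) + 4.2 * (0.9063, -0.4226) = (-9.4256 + 3.8065, 4.3952 + -1.7750) = (-5.6191, 2.6202)
link 2: phi[2] = 155 + 180 + 95 = 430 deg
  cos(430 deg) = 0.3420, sin(430 deg) = 0.9397
  joint[3] = (-5.6191, 2.6202) + 4.8 * (0.3420, 0.9397) = (-5.6191 + 1.6417, 2.6202 + 4.5105) = (-3.9774, 7.1308)
link 3: phi[3] = 155 + 180 + 95 + 70 = 500 deg
  cos(500 deg) = -0.7660, sin(500 deg) = 0.6428
  joint[4] = (-3.9774, 7.1308) + 2.5 * (-0.7660, 0.6428) = (-3.9774 + -1.9151, 7.1308 + 1.6070) = (-5.8925, 8.7377)
End effector: (-5.8925, 8.7377)

Answer: -5.8925 8.7377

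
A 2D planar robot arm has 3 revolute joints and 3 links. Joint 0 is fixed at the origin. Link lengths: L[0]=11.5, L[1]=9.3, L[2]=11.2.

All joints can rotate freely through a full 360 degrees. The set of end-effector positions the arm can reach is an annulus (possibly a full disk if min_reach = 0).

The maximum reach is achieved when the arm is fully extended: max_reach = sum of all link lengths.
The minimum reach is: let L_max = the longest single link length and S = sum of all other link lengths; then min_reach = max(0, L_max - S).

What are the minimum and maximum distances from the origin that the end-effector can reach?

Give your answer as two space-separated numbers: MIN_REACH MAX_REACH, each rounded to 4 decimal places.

Link lengths: [11.5, 9.3, 11.2]
max_reach = 11.5 + 9.3 + 11.2 = 32
L_max = max([11.5, 9.3, 11.2]) = 11.5
S (sum of others) = 32 - 11.5 = 20.5
min_reach = max(0, 11.5 - 20.5) = max(0, -9) = 0

Answer: 0.0000 32.0000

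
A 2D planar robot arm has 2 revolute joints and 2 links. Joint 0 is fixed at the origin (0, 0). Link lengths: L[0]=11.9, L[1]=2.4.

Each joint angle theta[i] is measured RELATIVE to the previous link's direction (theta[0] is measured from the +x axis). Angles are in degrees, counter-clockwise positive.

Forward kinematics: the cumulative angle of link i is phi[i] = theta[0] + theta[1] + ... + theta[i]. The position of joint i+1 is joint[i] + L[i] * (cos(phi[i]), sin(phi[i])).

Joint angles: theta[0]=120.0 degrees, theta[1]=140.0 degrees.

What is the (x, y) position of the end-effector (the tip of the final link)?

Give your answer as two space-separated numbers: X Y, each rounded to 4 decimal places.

Answer: -6.3668 7.9422

Derivation:
joint[0] = (0.0000, 0.0000)  (base)
link 0: phi[0] = 120 = 120 deg
  cos(120 deg) = -0.5000, sin(120 deg) = 0.8660
  joint[1] = (0.0000, 0.0000) + 11.9 * (-0.5000, 0.8660) = (0.0000 + -5.9500, 0.0000 + 10.3057) = (-5.9500, 10.3057)
link 1: phi[1] = 120 + 140 = 260 deg
  cos(260 deg) = -0.1736, sin(260 deg) = -0.9848
  joint[2] = (-5.9500, 10.3057) + 2.4 * (-0.1736, -0.9848) = (-5.9500 + -0.4168, 10.3057 + -2.3635) = (-6.3668, 7.9422)
End effector: (-6.3668, 7.9422)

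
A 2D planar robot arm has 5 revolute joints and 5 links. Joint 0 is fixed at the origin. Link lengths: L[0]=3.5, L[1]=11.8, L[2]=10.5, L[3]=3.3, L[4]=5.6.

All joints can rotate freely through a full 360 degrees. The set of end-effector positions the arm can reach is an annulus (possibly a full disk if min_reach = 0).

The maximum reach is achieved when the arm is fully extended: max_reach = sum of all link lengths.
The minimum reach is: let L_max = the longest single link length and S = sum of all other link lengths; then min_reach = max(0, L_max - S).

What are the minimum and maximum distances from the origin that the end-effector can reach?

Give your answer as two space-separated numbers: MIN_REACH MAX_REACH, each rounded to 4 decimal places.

Answer: 0.0000 34.7000

Derivation:
Link lengths: [3.5, 11.8, 10.5, 3.3, 5.6]
max_reach = 3.5 + 11.8 + 10.5 + 3.3 + 5.6 = 34.7
L_max = max([3.5, 11.8, 10.5, 3.3, 5.6]) = 11.8
S (sum of others) = 34.7 - 11.8 = 22.9
min_reach = max(0, 11.8 - 22.9) = max(0, -11.1) = 0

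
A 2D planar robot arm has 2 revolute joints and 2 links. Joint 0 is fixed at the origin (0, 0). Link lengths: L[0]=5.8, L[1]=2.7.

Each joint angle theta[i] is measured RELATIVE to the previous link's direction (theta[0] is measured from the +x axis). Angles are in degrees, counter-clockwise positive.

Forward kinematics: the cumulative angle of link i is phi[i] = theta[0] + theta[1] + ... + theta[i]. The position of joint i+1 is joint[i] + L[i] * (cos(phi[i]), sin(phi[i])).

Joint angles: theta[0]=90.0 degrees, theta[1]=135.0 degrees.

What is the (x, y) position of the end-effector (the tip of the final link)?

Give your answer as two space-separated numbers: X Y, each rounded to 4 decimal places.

Answer: -1.9092 3.8908

Derivation:
joint[0] = (0.0000, 0.0000)  (base)
link 0: phi[0] = 90 = 90 deg
  cos(90 deg) = 0.0000, sin(90 deg) = 1.0000
  joint[1] = (0.0000, 0.0000) + 5.8 * (0.0000, 1.0000) = (0.0000 + 0.0000, 0.0000 + 5.8000) = (0.0000, 5.8000)
link 1: phi[1] = 90 + 135 = 225 deg
  cos(225 deg) = -0.7071, sin(225 deg) = -0.7071
  joint[2] = (0.0000, 5.8000) + 2.7 * (-0.7071, -0.7071) = (0.0000 + -1.9092, 5.8000 + -1.9092) = (-1.9092, 3.8908)
End effector: (-1.9092, 3.8908)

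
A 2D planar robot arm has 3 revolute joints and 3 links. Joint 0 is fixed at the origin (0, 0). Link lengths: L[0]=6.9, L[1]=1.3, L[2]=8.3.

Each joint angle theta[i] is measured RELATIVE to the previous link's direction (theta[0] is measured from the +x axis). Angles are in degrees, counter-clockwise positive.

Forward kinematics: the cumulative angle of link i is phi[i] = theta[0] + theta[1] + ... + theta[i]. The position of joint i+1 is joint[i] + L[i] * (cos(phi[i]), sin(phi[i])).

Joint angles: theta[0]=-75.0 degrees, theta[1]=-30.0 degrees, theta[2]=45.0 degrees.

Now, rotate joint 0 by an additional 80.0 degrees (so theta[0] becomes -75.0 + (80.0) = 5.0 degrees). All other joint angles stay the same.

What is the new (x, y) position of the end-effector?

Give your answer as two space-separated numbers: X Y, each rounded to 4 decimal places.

Answer: 15.8514 2.8907

Derivation:
joint[0] = (0.0000, 0.0000)  (base)
link 0: phi[0] = 5 = 5 deg
  cos(5 deg) = 0.9962, sin(5 deg) = 0.0872
  joint[1] = (0.0000, 0.0000) + 6.9 * (0.9962, 0.0872) = (0.0000 + 6.8737, 0.0000 + 0.6014) = (6.8737, 0.6014)
link 1: phi[1] = 5 + -30 = -25 deg
  cos(-25 deg) = 0.9063, sin(-25 deg) = -0.4226
  joint[2] = (6.8737, 0.6014) + 1.3 * (0.9063, -0.4226) = (6.8737 + 1.1782, 0.6014 + -0.5494) = (8.0519, 0.0520)
link 2: phi[2] = 5 + -30 + 45 = 20 deg
  cos(20 deg) = 0.9397, sin(20 deg) = 0.3420
  joint[3] = (8.0519, 0.0520) + 8.3 * (0.9397, 0.3420) = (8.0519 + 7.7994, 0.0520 + 2.8388) = (15.8514, 2.8907)
End effector: (15.8514, 2.8907)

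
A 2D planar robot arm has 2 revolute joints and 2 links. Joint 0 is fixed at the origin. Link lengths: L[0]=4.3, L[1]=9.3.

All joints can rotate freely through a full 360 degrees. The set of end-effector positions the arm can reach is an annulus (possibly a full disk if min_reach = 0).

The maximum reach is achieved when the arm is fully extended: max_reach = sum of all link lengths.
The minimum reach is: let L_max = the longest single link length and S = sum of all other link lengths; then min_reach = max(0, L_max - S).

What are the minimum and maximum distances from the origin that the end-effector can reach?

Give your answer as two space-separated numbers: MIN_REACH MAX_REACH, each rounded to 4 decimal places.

Link lengths: [4.3, 9.3]
max_reach = 4.3 + 9.3 = 13.6
L_max = max([4.3, 9.3]) = 9.3
S (sum of others) = 13.6 - 9.3 = 4.3
min_reach = max(0, 9.3 - 4.3) = max(0, 5) = 5

Answer: 5.0000 13.6000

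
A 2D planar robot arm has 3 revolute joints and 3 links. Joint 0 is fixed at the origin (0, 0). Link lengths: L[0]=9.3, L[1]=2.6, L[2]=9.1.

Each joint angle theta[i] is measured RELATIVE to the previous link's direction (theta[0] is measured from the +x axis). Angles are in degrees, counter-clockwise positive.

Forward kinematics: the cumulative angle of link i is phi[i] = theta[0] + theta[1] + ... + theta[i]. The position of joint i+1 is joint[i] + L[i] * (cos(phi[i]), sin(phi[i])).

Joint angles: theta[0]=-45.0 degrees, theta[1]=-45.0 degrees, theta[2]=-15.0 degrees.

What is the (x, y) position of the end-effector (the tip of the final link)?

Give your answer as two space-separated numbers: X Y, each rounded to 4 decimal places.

joint[0] = (0.0000, 0.0000)  (base)
link 0: phi[0] = -45 = -45 deg
  cos(-45 deg) = 0.7071, sin(-45 deg) = -0.7071
  joint[1] = (0.0000, 0.0000) + 9.3 * (0.7071, -0.7071) = (0.0000 + 6.5761, 0.0000 + -6.5761) = (6.5761, -6.5761)
link 1: phi[1] = -45 + -45 = -90 deg
  cos(-90 deg) = 0.0000, sin(-90 deg) = -1.0000
  joint[2] = (6.5761, -6.5761) + 2.6 * (0.0000, -1.0000) = (6.5761 + 0.0000, -6.5761 + -2.6000) = (6.5761, -9.1761)
link 2: phi[2] = -45 + -45 + -15 = -105 deg
  cos(-105 deg) = -0.2588, sin(-105 deg) = -0.9659
  joint[3] = (6.5761, -9.1761) + 9.1 * (-0.2588, -0.9659) = (6.5761 + -2.3553, -9.1761 + -8.7899) = (4.2208, -17.9660)
End effector: (4.2208, -17.9660)

Answer: 4.2208 -17.9660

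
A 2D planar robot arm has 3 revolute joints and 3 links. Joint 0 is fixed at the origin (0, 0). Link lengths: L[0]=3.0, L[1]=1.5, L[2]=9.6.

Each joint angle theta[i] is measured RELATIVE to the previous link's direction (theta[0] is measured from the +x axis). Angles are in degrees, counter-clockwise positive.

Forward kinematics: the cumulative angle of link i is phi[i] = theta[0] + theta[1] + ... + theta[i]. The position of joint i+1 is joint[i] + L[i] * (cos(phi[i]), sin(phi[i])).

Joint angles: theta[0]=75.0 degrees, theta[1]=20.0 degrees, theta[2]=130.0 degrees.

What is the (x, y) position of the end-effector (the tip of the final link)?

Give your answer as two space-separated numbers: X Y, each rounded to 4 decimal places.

joint[0] = (0.0000, 0.0000)  (base)
link 0: phi[0] = 75 = 75 deg
  cos(75 deg) = 0.2588, sin(75 deg) = 0.9659
  joint[1] = (0.0000, 0.0000) + 3 * (0.2588, 0.9659) = (0.0000 + 0.7765, 0.0000 + 2.8978) = (0.7765, 2.8978)
link 1: phi[1] = 75 + 20 = 95 deg
  cos(95 deg) = -0.0872, sin(95 deg) = 0.9962
  joint[2] = (0.7765, 2.8978) + 1.5 * (-0.0872, 0.9962) = (0.7765 + -0.1307, 2.8978 + 1.4943) = (0.6457, 4.3921)
link 2: phi[2] = 75 + 20 + 130 = 225 deg
  cos(225 deg) = -0.7071, sin(225 deg) = -0.7071
  joint[3] = (0.6457, 4.3921) + 9.6 * (-0.7071, -0.7071) = (0.6457 + -6.7882, 4.3921 + -6.7882) = (-6.1425, -2.3962)
End effector: (-6.1425, -2.3962)

Answer: -6.1425 -2.3962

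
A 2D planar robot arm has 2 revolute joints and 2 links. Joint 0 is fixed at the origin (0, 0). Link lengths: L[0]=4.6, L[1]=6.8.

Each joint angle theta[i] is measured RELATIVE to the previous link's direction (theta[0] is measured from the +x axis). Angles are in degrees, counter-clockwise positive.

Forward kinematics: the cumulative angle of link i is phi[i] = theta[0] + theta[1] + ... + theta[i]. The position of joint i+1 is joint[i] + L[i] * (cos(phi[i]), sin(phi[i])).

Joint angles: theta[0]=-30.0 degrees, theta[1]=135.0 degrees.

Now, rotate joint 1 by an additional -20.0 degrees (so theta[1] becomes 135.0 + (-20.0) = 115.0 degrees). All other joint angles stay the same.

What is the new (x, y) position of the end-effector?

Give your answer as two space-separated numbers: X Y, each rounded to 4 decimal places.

joint[0] = (0.0000, 0.0000)  (base)
link 0: phi[0] = -30 = -30 deg
  cos(-30 deg) = 0.8660, sin(-30 deg) = -0.5000
  joint[1] = (0.0000, 0.0000) + 4.6 * (0.8660, -0.5000) = (0.0000 + 3.9837, 0.0000 + -2.3000) = (3.9837, -2.3000)
link 1: phi[1] = -30 + 115 = 85 deg
  cos(85 deg) = 0.0872, sin(85 deg) = 0.9962
  joint[2] = (3.9837, -2.3000) + 6.8 * (0.0872, 0.9962) = (3.9837 + 0.5927, -2.3000 + 6.7741) = (4.5764, 4.4741)
End effector: (4.5764, 4.4741)

Answer: 4.5764 4.4741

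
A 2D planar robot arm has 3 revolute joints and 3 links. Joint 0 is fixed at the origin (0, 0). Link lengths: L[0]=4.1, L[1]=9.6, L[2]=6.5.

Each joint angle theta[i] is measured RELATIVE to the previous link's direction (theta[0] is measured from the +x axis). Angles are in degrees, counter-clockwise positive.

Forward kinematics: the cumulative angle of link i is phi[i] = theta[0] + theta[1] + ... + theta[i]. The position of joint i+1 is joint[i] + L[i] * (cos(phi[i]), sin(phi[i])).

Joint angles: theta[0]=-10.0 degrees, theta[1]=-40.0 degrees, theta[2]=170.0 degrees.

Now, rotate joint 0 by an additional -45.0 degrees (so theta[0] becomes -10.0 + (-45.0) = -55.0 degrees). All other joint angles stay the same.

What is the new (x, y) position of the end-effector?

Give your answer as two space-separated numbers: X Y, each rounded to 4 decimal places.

joint[0] = (0.0000, 0.0000)  (base)
link 0: phi[0] = -55 = -55 deg
  cos(-55 deg) = 0.5736, sin(-55 deg) = -0.8192
  joint[1] = (0.0000, 0.0000) + 4.1 * (0.5736, -0.8192) = (0.0000 + 2.3517, 0.0000 + -3.3585) = (2.3517, -3.3585)
link 1: phi[1] = -55 + -40 = -95 deg
  cos(-95 deg) = -0.0872, sin(-95 deg) = -0.9962
  joint[2] = (2.3517, -3.3585) + 9.6 * (-0.0872, -0.9962) = (2.3517 + -0.8367, -3.3585 + -9.5635) = (1.5150, -12.9220)
link 2: phi[2] = -55 + -40 + 170 = 75 deg
  cos(75 deg) = 0.2588, sin(75 deg) = 0.9659
  joint[3] = (1.5150, -12.9220) + 6.5 * (0.2588, 0.9659) = (1.5150 + 1.6823, -12.9220 + 6.2785) = (3.1973, -6.6435)
End effector: (3.1973, -6.6435)

Answer: 3.1973 -6.6435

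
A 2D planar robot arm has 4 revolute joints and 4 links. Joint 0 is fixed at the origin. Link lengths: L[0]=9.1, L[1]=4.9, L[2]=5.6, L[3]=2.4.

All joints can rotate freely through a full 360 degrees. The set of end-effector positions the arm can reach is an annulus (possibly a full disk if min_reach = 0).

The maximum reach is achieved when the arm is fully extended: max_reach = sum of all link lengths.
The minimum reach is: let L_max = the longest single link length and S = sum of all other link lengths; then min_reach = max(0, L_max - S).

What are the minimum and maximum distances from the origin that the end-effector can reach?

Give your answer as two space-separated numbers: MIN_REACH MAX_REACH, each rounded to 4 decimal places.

Link lengths: [9.1, 4.9, 5.6, 2.4]
max_reach = 9.1 + 4.9 + 5.6 + 2.4 = 22
L_max = max([9.1, 4.9, 5.6, 2.4]) = 9.1
S (sum of others) = 22 - 9.1 = 12.9
min_reach = max(0, 9.1 - 12.9) = max(0, -3.8) = 0

Answer: 0.0000 22.0000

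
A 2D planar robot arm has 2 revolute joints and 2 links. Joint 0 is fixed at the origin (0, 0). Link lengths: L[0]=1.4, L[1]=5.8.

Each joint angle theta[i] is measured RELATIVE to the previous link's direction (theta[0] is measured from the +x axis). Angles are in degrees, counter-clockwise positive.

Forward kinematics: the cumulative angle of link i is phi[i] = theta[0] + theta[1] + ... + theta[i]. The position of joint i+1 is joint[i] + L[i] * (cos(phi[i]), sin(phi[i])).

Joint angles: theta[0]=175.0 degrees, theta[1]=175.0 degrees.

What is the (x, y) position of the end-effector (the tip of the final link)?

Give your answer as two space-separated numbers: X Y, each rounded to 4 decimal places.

joint[0] = (0.0000, 0.0000)  (base)
link 0: phi[0] = 175 = 175 deg
  cos(175 deg) = -0.9962, sin(175 deg) = 0.0872
  joint[1] = (0.0000, 0.0000) + 1.4 * (-0.9962, 0.0872) = (0.0000 + -1.3947, 0.0000 + 0.1220) = (-1.3947, 0.1220)
link 1: phi[1] = 175 + 175 = 350 deg
  cos(350 deg) = 0.9848, sin(350 deg) = -0.1736
  joint[2] = (-1.3947, 0.1220) + 5.8 * (0.9848, -0.1736) = (-1.3947 + 5.7119, 0.1220 + -1.0072) = (4.3172, -0.8851)
End effector: (4.3172, -0.8851)

Answer: 4.3172 -0.8851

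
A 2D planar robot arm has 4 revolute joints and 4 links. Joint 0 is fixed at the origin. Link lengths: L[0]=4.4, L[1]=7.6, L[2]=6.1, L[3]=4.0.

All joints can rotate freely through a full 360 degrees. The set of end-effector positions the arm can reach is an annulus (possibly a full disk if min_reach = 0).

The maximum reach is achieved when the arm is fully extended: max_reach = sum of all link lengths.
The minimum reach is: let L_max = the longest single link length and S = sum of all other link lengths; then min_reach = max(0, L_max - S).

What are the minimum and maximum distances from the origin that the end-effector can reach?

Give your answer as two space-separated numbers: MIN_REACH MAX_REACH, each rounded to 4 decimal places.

Link lengths: [4.4, 7.6, 6.1, 4.0]
max_reach = 4.4 + 7.6 + 6.1 + 4 = 22.1
L_max = max([4.4, 7.6, 6.1, 4.0]) = 7.6
S (sum of others) = 22.1 - 7.6 = 14.5
min_reach = max(0, 7.6 - 14.5) = max(0, -6.9) = 0

Answer: 0.0000 22.1000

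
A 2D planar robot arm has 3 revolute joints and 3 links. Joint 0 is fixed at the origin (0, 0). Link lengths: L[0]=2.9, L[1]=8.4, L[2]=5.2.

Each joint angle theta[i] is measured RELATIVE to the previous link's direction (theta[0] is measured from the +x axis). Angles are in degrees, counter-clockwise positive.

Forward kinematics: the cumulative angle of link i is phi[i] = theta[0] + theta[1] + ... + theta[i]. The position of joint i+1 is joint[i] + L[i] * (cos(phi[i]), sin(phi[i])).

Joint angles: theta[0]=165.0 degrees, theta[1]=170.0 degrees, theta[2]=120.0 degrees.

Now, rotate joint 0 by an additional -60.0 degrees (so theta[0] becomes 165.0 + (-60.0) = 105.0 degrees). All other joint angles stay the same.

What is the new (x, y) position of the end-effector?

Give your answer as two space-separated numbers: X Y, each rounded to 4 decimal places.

Answer: 4.2411 -2.5843

Derivation:
joint[0] = (0.0000, 0.0000)  (base)
link 0: phi[0] = 105 = 105 deg
  cos(105 deg) = -0.2588, sin(105 deg) = 0.9659
  joint[1] = (0.0000, 0.0000) + 2.9 * (-0.2588, 0.9659) = (0.0000 + -0.7506, 0.0000 + 2.8012) = (-0.7506, 2.8012)
link 1: phi[1] = 105 + 170 = 275 deg
  cos(275 deg) = 0.0872, sin(275 deg) = -0.9962
  joint[2] = (-0.7506, 2.8012) + 8.4 * (0.0872, -0.9962) = (-0.7506 + 0.7321, 2.8012 + -8.3680) = (-0.0185, -5.5669)
link 2: phi[2] = 105 + 170 + 120 = 395 deg
  cos(395 deg) = 0.8192, sin(395 deg) = 0.5736
  joint[3] = (-0.0185, -5.5669) + 5.2 * (0.8192, 0.5736) = (-0.0185 + 4.2596, -5.5669 + 2.9826) = (4.2411, -2.5843)
End effector: (4.2411, -2.5843)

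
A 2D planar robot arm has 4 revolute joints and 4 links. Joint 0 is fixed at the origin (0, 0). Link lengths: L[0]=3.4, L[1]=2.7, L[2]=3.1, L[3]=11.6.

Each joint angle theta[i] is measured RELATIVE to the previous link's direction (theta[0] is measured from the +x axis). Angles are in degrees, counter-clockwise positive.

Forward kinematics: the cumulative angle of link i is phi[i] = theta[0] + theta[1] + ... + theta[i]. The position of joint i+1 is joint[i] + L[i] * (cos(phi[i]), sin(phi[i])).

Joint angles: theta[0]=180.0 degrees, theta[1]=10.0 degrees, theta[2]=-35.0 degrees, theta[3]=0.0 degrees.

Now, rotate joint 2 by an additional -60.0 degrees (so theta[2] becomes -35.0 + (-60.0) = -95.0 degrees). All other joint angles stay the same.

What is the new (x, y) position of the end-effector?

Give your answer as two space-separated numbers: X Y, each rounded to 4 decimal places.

joint[0] = (0.0000, 0.0000)  (base)
link 0: phi[0] = 180 = 180 deg
  cos(180 deg) = -1.0000, sin(180 deg) = 0.0000
  joint[1] = (0.0000, 0.0000) + 3.4 * (-1.0000, 0.0000) = (0.0000 + -3.4000, 0.0000 + 0.0000) = (-3.4000, 0.0000)
link 1: phi[1] = 180 + 10 = 190 deg
  cos(190 deg) = -0.9848, sin(190 deg) = -0.1736
  joint[2] = (-3.4000, 0.0000) + 2.7 * (-0.9848, -0.1736) = (-3.4000 + -2.6590, 0.0000 + -0.4689) = (-6.0590, -0.4689)
link 2: phi[2] = 180 + 10 + -95 = 95 deg
  cos(95 deg) = -0.0872, sin(95 deg) = 0.9962
  joint[3] = (-6.0590, -0.4689) + 3.1 * (-0.0872, 0.9962) = (-6.0590 + -0.2702, -0.4689 + 3.0882) = (-6.3292, 2.6194)
link 3: phi[3] = 180 + 10 + -95 + 0 = 95 deg
  cos(95 deg) = -0.0872, sin(95 deg) = 0.9962
  joint[4] = (-6.3292, 2.6194) + 11.6 * (-0.0872, 0.9962) = (-6.3292 + -1.0110, 2.6194 + 11.5559) = (-7.3402, 14.1752)
End effector: (-7.3402, 14.1752)

Answer: -7.3402 14.1752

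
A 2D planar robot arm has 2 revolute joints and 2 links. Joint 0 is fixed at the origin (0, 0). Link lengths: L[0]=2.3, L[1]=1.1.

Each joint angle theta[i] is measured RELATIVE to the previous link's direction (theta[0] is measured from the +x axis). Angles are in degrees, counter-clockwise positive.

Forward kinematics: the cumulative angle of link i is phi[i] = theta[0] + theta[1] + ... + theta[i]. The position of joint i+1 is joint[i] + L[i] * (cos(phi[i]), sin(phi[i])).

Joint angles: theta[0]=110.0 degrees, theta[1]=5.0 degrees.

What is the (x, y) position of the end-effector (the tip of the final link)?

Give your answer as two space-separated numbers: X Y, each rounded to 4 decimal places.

Answer: -1.2515 3.1582

Derivation:
joint[0] = (0.0000, 0.0000)  (base)
link 0: phi[0] = 110 = 110 deg
  cos(110 deg) = -0.3420, sin(110 deg) = 0.9397
  joint[1] = (0.0000, 0.0000) + 2.3 * (-0.3420, 0.9397) = (0.0000 + -0.7866, 0.0000 + 2.1613) = (-0.7866, 2.1613)
link 1: phi[1] = 110 + 5 = 115 deg
  cos(115 deg) = -0.4226, sin(115 deg) = 0.9063
  joint[2] = (-0.7866, 2.1613) + 1.1 * (-0.4226, 0.9063) = (-0.7866 + -0.4649, 2.1613 + 0.9969) = (-1.2515, 3.1582)
End effector: (-1.2515, 3.1582)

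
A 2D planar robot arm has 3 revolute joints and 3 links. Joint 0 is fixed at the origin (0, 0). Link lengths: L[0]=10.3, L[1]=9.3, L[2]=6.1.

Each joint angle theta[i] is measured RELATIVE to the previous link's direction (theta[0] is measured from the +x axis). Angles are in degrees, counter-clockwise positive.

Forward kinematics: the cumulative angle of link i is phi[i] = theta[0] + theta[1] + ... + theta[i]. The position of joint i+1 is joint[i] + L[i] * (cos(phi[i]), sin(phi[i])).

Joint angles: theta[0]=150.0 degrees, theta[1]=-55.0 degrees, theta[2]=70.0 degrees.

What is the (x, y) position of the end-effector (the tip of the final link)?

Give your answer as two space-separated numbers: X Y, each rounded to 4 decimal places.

Answer: -15.6228 15.9934

Derivation:
joint[0] = (0.0000, 0.0000)  (base)
link 0: phi[0] = 150 = 150 deg
  cos(150 deg) = -0.8660, sin(150 deg) = 0.5000
  joint[1] = (0.0000, 0.0000) + 10.3 * (-0.8660, 0.5000) = (0.0000 + -8.9201, 0.0000 + 5.1500) = (-8.9201, 5.1500)
link 1: phi[1] = 150 + -55 = 95 deg
  cos(95 deg) = -0.0872, sin(95 deg) = 0.9962
  joint[2] = (-8.9201, 5.1500) + 9.3 * (-0.0872, 0.9962) = (-8.9201 + -0.8105, 5.1500 + 9.2646) = (-9.7306, 14.4146)
link 2: phi[2] = 150 + -55 + 70 = 165 deg
  cos(165 deg) = -0.9659, sin(165 deg) = 0.2588
  joint[3] = (-9.7306, 14.4146) + 6.1 * (-0.9659, 0.2588) = (-9.7306 + -5.8921, 14.4146 + 1.5788) = (-15.6228, 15.9934)
End effector: (-15.6228, 15.9934)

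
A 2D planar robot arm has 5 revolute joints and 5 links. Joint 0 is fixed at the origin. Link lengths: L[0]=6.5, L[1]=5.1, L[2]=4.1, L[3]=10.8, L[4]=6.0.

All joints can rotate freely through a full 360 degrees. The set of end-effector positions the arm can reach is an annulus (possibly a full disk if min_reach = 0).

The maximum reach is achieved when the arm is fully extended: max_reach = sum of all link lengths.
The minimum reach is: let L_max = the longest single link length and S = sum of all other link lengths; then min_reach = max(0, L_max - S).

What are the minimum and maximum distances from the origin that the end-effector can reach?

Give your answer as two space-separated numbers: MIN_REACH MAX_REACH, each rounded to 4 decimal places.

Answer: 0.0000 32.5000

Derivation:
Link lengths: [6.5, 5.1, 4.1, 10.8, 6.0]
max_reach = 6.5 + 5.1 + 4.1 + 10.8 + 6 = 32.5
L_max = max([6.5, 5.1, 4.1, 10.8, 6.0]) = 10.8
S (sum of others) = 32.5 - 10.8 = 21.7
min_reach = max(0, 10.8 - 21.7) = max(0, -10.9) = 0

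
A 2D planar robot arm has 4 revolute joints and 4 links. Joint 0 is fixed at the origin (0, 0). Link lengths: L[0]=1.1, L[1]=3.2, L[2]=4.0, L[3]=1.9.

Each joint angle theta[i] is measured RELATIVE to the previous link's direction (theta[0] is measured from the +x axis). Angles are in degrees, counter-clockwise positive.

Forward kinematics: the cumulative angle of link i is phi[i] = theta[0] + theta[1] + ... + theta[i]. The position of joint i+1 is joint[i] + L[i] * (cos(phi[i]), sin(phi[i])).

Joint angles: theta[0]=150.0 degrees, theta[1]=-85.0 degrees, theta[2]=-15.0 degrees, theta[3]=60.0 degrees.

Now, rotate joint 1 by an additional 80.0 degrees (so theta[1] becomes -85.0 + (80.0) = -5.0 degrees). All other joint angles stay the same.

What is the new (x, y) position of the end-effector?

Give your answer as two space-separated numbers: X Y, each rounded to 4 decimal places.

joint[0] = (0.0000, 0.0000)  (base)
link 0: phi[0] = 150 = 150 deg
  cos(150 deg) = -0.8660, sin(150 deg) = 0.5000
  joint[1] = (0.0000, 0.0000) + 1.1 * (-0.8660, 0.5000) = (0.0000 + -0.9526, 0.0000 + 0.5500) = (-0.9526, 0.5500)
link 1: phi[1] = 150 + -5 = 145 deg
  cos(145 deg) = -0.8192, sin(145 deg) = 0.5736
  joint[2] = (-0.9526, 0.5500) + 3.2 * (-0.8192, 0.5736) = (-0.9526 + -2.6213, 0.5500 + 1.8354) = (-3.5739, 2.3854)
link 2: phi[2] = 150 + -5 + -15 = 130 deg
  cos(130 deg) = -0.6428, sin(130 deg) = 0.7660
  joint[3] = (-3.5739, 2.3854) + 4 * (-0.6428, 0.7660) = (-3.5739 + -2.5712, 2.3854 + 3.0642) = (-6.1451, 5.4496)
link 3: phi[3] = 150 + -5 + -15 + 60 = 190 deg
  cos(190 deg) = -0.9848, sin(190 deg) = -0.1736
  joint[4] = (-6.1451, 5.4496) + 1.9 * (-0.9848, -0.1736) = (-6.1451 + -1.8711, 5.4496 + -0.3299) = (-8.0162, 5.1197)
End effector: (-8.0162, 5.1197)

Answer: -8.0162 5.1197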